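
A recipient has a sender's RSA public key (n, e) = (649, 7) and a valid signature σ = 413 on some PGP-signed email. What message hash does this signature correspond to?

118

σ^7 mod 649 = 118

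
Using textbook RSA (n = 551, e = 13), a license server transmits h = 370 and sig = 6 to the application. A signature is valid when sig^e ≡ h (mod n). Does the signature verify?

does not verify

sig^2 ≡ 6^2 = 36
sig^4 ≡ 36^2 = 1296 ≡ 194
sig^8 ≡ 194^2 = 37636 ≡ 168
13 = 8 + 4 + 1, so sig^13 ≡ 168·194·6 ≡ 498 (mod 551)
498 ≠ 370, so verification fails.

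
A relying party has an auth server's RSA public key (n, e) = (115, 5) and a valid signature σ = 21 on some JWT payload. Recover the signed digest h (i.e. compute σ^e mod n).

106

σ^2 ≡ 21^2 = 441 ≡ 96
σ^4 ≡ 96^2 = 9216 ≡ 16
5 = 4 + 1, so σ^5 ≡ 16·21 ≡ 106 (mod 115)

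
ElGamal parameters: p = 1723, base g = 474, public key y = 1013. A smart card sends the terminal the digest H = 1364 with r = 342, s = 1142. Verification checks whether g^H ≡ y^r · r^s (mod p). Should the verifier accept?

Left side g^H mod p:
474^1364 mod 1723 = 398
Right side y^r · r^s mod p:
1013^342 mod 1723 = 620
342^1142 mod 1723 = 1040
620·1040 = 644800 ≡ 398 (mod 1723)
398 ≡ 398 (mod 1723), so the signature is genuine.

accept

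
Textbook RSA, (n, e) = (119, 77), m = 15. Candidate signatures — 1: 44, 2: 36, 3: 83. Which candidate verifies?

Candidate 1: Squares mod 119: 44^1≡44, 44^2≡32, 44^4≡72, 44^8≡67, 44^16≡86, 44^32≡18, 44^64≡86; 77 = 64 + 8 + 4 + 1, so 44^77 ≡ 86·67·72·44 ≡ 11 (mod 119)
Candidate 2: Squares mod 119: 36^1≡36, 36^2≡106, 36^4≡50, 36^8≡1, 36^16≡1, 36^32≡1, 36^64≡1; 77 = 64 + 8 + 4 + 1, so 36^77 ≡ 1·1·50·36 ≡ 15 (mod 119)
  → matches m = 15
Candidate 3: Squares mod 119: 83^1≡83, 83^2≡106, 83^4≡50, 83^8≡1, 83^16≡1, 83^32≡1, 83^64≡1; 77 = 64 + 8 + 4 + 1, so 83^77 ≡ 1·1·50·83 ≡ 104 (mod 119)

2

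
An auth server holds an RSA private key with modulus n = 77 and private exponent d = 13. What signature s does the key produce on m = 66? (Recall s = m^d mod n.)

66

m^2 ≡ 66^2 = 4356 ≡ 44
m^4 ≡ 44^2 = 1936 ≡ 11
m^8 ≡ 11^2 = 121 ≡ 44
13 = 8 + 4 + 1, so m^13 ≡ 44·11·66 ≡ 66 (mod 77)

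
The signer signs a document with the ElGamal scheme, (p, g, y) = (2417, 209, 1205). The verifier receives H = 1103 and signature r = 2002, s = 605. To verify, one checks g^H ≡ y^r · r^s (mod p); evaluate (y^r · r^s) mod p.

2002

1205^2 = 1452025 ≡ 1825
1205^4 ≡ 1825^2 = 3330625 ≡ 2416
1205^8 ≡ 2416^2 = 5837056 ≡ 1
1205^16 ≡ 1^2 = 1
1205^32 ≡ 1^2 = 1
1205^64 ≡ 1^2 = 1
1205^128 ≡ 1^2 = 1
1205^256 ≡ 1^2 = 1
1205^512 ≡ 1^2 = 1
1205^1024 ≡ 1^2 = 1
2002 = 1024 + 512 + 256 + 128 + 64 + 16 + 2, so 1205^2002 ≡ 1·1·1·1·1·1·1825 ≡ 1825 (mod 2417)
2002^2 = 4008004 ≡ 618
2002^4 ≡ 618^2 = 381924 ≡ 38
2002^8 ≡ 38^2 = 1444
2002^16 ≡ 1444^2 = 2085136 ≡ 1682
2002^32 ≡ 1682^2 = 2829124 ≡ 1234
2002^64 ≡ 1234^2 = 1522756 ≡ 46
2002^128 ≡ 46^2 = 2116
2002^256 ≡ 2116^2 = 4477456 ≡ 1172
2002^512 ≡ 1172^2 = 1373584 ≡ 728
605 = 512 + 64 + 16 + 8 + 4 + 1, so 2002^605 ≡ 728·46·1682·1444·38·2002 ≡ 854 (mod 2417)
y^r · r^s ≡ 1825·854 = 1558550 ≡ 2002 (mod 2417)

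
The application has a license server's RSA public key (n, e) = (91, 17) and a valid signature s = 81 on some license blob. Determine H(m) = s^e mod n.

s^2 ≡ 81^2 = 6561 ≡ 9
s^4 ≡ 9^2 = 81
s^8 ≡ 81^2 = 6561 ≡ 9
s^16 ≡ 9^2 = 81
17 = 16 + 1, so s^17 ≡ 81·81 ≡ 9 (mod 91)

9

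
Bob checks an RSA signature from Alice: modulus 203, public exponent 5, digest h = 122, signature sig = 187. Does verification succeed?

sig^5 mod 203 = 122
122 = h, so the signature checks out.

passes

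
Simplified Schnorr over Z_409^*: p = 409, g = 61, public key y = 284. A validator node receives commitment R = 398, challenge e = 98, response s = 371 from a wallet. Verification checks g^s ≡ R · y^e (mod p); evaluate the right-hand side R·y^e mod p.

284^2 = 80656 ≡ 83
284^4 ≡ 83^2 = 6889 ≡ 345
284^8 ≡ 345^2 = 119025 ≡ 6
284^16 ≡ 6^2 = 36
284^32 ≡ 36^2 = 1296 ≡ 69
284^64 ≡ 69^2 = 4761 ≡ 262
98 = 64 + 32 + 2, so 284^98 ≡ 262·69·83 ≡ 262 (mod 409)
R · y^e ≡ 398·262 = 104276 ≡ 390 (mod 409)

390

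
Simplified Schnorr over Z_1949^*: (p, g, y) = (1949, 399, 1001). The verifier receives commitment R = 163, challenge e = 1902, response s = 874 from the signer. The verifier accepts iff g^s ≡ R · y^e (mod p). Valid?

g^s mod p:
Squares mod 1949: 399^1≡399, 399^2≡1332, 399^4≡634, 399^8≡462, 399^16≡1003, 399^32≡325, 399^64≡379, 399^128≡1364, 399^256≡1150, 399^512≡1078
874 = 512 + 256 + 64 + 32 + 8 + 2, so 399^874 ≡ 1078·1150·379·325·462·1332 ≡ 1562 (mod 1949)
R · y^e mod p:
Squares mod 1949: 1001^1≡1001, 1001^2≡215, 1001^4≡1398, 1001^8≡1506, 1001^16≡1349, 1001^32≡1384, 1001^64≡1538, 1001^128≡1307, 1001^256≡925, 1001^512≡14, 1001^1024≡196
1902 = 1024 + 512 + 256 + 64 + 32 + 8 + 4 + 2, so 1001^1902 ≡ 196·14·925·1538·1384·1506·1398·215 ≡ 385 (mod 1949)
163·385 = 62755 ≡ 387 (mod 1949)
1562 ≠ 387; the check fails.

no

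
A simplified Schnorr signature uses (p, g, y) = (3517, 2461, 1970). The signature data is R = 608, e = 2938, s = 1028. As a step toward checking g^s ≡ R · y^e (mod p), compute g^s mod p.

1679

2461^2 = 6056521 ≡ 247
2461^4 ≡ 247^2 = 61009 ≡ 1220
2461^8 ≡ 1220^2 = 1488400 ≡ 709
2461^16 ≡ 709^2 = 502681 ≡ 3267
2461^32 ≡ 3267^2 = 10673289 ≡ 2711
2461^64 ≡ 2711^2 = 7349521 ≡ 2508
2461^128 ≡ 2508^2 = 6290064 ≡ 1668
2461^256 ≡ 1668^2 = 2782224 ≡ 277
2461^512 ≡ 277^2 = 76729 ≡ 2872
2461^1024 ≡ 2872^2 = 8248384 ≡ 1019
1028 = 1024 + 4, so 2461^1028 ≡ 1019·1220 ≡ 1679 (mod 3517)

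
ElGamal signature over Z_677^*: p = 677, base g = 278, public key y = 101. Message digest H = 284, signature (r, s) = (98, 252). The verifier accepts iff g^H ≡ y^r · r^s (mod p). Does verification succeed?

Left side g^H mod p:
Squares mod 677: 278^1≡278, 278^2≡106, 278^4≡404, 278^8≡59, 278^16≡96, 278^32≡415, 278^64≡267, 278^128≡204, 278^256≡319
284 = 256 + 16 + 8 + 4, so 278^284 ≡ 319·96·59·404 ≡ 78 (mod 677)
Right side y^r · r^s mod p:
Squares mod 677: 101^1≡101, 101^2≡46, 101^4≡85, 101^8≡455, 101^16≡540, 101^32≡490, 101^64≡442
98 = 64 + 32 + 2, so 101^98 ≡ 442·490·46 ≡ 625 (mod 677)
Squares mod 677: 98^1≡98, 98^2≡126, 98^4≡305, 98^8≡276, 98^16≡352, 98^32≡13, 98^64≡169, 98^128≡127
252 = 128 + 64 + 32 + 16 + 8 + 4, so 98^252 ≡ 127·169·13·352·276·305 ≡ 337 (mod 677)
625·337 = 210625 ≡ 78 (mod 677)
78 ≡ 78 (mod 677), so the signature is genuine.

passes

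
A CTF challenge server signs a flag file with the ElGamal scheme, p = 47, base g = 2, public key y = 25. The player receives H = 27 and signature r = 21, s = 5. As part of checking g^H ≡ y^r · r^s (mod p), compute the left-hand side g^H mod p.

16

Squares mod 47: 2^1≡2, 2^2≡4, 2^4≡16, 2^8≡21, 2^16≡18
27 = 16 + 8 + 2 + 1, so 2^27 ≡ 18·21·4·2 ≡ 16 (mod 47)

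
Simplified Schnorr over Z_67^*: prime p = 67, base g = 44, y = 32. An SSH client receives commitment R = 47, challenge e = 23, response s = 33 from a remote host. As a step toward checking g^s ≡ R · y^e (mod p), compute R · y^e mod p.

Squares mod 67: 32^1≡32, 32^2≡19, 32^4≡26, 32^8≡6, 32^16≡36
23 = 16 + 4 + 2 + 1, so 32^23 ≡ 36·26·19·32 ≡ 57 (mod 67)
R · y^e ≡ 47·57 = 2679 ≡ 66 (mod 67)

66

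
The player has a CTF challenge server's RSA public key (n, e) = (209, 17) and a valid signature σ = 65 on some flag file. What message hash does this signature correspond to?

σ^17 mod 209 = 164

164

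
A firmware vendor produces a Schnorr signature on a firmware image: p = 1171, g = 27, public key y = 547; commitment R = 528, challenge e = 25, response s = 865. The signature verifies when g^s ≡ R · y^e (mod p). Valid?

g^s mod p:
Squares mod 1171: 27^1≡27, 27^2≡729, 27^4≡978, 27^8≡948, 27^16≡547, 27^32≡604, 27^64≡635, 27^128≡401, 27^256≡374, 27^512≡527
865 = 512 + 256 + 64 + 32 + 1, so 27^865 ≡ 527·374·635·604·27 ≡ 1076 (mod 1171)
R · y^e mod p:
Squares mod 1171: 547^1≡547, 547^2≡604, 547^4≡635, 547^8≡401, 547^16≡374
25 = 16 + 8 + 1, so 547^25 ≡ 374·401·547 ≡ 202 (mod 1171)
528·202 = 106656 ≡ 95 (mod 1171)
1076 ≠ 95; the check fails.

no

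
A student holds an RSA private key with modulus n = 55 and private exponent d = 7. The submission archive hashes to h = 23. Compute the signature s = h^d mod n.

12

Squares mod 55: h^1≡23, h^2≡34, h^4≡1
7 = 4 + 2 + 1, so h^7 ≡ 1·34·23 ≡ 12 (mod 55)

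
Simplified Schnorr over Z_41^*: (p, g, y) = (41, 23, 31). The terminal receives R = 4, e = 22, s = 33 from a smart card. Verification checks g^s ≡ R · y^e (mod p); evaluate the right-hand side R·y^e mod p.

31^2 = 961 ≡ 18
31^4 ≡ 18^2 = 324 ≡ 37
31^8 ≡ 37^2 = 1369 ≡ 16
31^16 ≡ 16^2 = 256 ≡ 10
22 = 16 + 4 + 2, so 31^22 ≡ 10·37·18 ≡ 18 (mod 41)
R · y^e ≡ 4·18 = 72 ≡ 31 (mod 41)

31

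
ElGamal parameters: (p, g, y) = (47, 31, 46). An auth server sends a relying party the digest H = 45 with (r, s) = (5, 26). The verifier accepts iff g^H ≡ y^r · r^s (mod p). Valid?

no

Left side g^H mod p:
31^2 = 961 ≡ 21
31^4 ≡ 21^2 = 441 ≡ 18
31^8 ≡ 18^2 = 324 ≡ 42
31^16 ≡ 42^2 = 1764 ≡ 25
31^32 ≡ 25^2 = 625 ≡ 14
45 = 32 + 8 + 4 + 1, so 31^45 ≡ 14·42·18·31 ≡ 44 (mod 47)
Right side y^r · r^s mod p:
46^2 = 2116 ≡ 1
46^4 ≡ 1^2 = 1
5 = 4 + 1, so 46^5 ≡ 1·46 ≡ 46 (mod 47)
5^2 = 25
5^4 ≡ 25^2 = 625 ≡ 14
5^8 ≡ 14^2 = 196 ≡ 8
5^16 ≡ 8^2 = 64 ≡ 17
26 = 16 + 8 + 2, so 5^26 ≡ 17·8·25 ≡ 16 (mod 47)
46·16 = 736 ≡ 31 (mod 47)
44 ≠ 31, so verification fails.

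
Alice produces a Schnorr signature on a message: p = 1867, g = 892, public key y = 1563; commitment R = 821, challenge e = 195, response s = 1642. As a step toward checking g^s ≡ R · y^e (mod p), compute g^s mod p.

1485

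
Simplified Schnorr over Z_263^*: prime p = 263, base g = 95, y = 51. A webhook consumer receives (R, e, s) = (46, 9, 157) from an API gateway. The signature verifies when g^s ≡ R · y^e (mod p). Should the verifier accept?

g^s mod p:
95^2 = 9025 ≡ 83
95^4 ≡ 83^2 = 6889 ≡ 51
95^8 ≡ 51^2 = 2601 ≡ 234
95^16 ≡ 234^2 = 54756 ≡ 52
95^32 ≡ 52^2 = 2704 ≡ 74
95^64 ≡ 74^2 = 5476 ≡ 216
95^128 ≡ 216^2 = 46656 ≡ 105
157 = 128 + 16 + 8 + 4 + 1, so 95^157 ≡ 105·52·234·51·95 ≡ 24 (mod 263)
R · y^e mod p:
51^2 = 2601 ≡ 234
51^4 ≡ 234^2 = 54756 ≡ 52
51^8 ≡ 52^2 = 2704 ≡ 74
9 = 8 + 1, so 51^9 ≡ 74·51 ≡ 92 (mod 263)
46·92 = 4232 ≡ 24 (mod 263)
24 ≡ 24 (mod 263); signature holds.

accept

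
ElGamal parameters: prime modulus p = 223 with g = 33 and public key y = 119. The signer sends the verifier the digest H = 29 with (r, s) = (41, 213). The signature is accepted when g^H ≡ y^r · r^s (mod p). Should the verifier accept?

Left side g^H mod p:
33^2 = 1089 ≡ 197
33^4 ≡ 197^2 = 38809 ≡ 7
33^8 ≡ 7^2 = 49
33^16 ≡ 49^2 = 2401 ≡ 171
29 = 16 + 8 + 4 + 1, so 33^29 ≡ 171·49·7·33 ≡ 132 (mod 223)
Right side y^r · r^s mod p:
119^2 = 14161 ≡ 112
119^4 ≡ 112^2 = 12544 ≡ 56
119^8 ≡ 56^2 = 3136 ≡ 14
119^16 ≡ 14^2 = 196
119^32 ≡ 196^2 = 38416 ≡ 60
41 = 32 + 8 + 1, so 119^41 ≡ 60·14·119 ≡ 56 (mod 223)
41^2 = 1681 ≡ 120
41^4 ≡ 120^2 = 14400 ≡ 128
41^8 ≡ 128^2 = 16384 ≡ 105
41^16 ≡ 105^2 = 11025 ≡ 98
41^32 ≡ 98^2 = 9604 ≡ 15
41^64 ≡ 15^2 = 225 ≡ 2
41^128 ≡ 2^2 = 4
213 = 128 + 64 + 16 + 4 + 1, so 41^213 ≡ 4·2·98·128·41 ≡ 82 (mod 223)
56·82 = 4592 ≡ 132 (mod 223)
132 ≡ 132 (mod 223), so the signature is genuine.

accept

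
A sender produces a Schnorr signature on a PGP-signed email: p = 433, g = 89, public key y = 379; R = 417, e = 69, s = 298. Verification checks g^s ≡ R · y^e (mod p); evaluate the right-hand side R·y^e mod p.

Squares mod 433: 379^1≡379, 379^2≡318, 379^4≡235, 379^8≡234, 379^16≡198, 379^32≡234, 379^64≡198
69 = 64 + 4 + 1, so 379^69 ≡ 198·235·379 ≡ 79 (mod 433)
R · y^e ≡ 417·79 = 32943 ≡ 35 (mod 433)

35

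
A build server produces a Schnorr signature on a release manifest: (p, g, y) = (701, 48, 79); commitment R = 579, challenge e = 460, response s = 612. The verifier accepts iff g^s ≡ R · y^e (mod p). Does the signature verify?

g^s mod p:
Squares mod 701: 48^1≡48, 48^2≡201, 48^4≡444, 48^8≡155, 48^16≡191, 48^32≡29, 48^64≡140, 48^128≡673, 48^256≡83, 48^512≡580
612 = 512 + 64 + 32 + 4, so 48^612 ≡ 580·140·29·444 ≡ 215 (mod 701)
R · y^e mod p:
Squares mod 701: 79^1≡79, 79^2≡633, 79^4≡418, 79^8≡175, 79^16≡482, 79^32≡293, 79^64≡327, 79^128≡377, 79^256≡527
460 = 256 + 128 + 64 + 8 + 4, so 79^460 ≡ 527·377·327·175·418 ≡ 666 (mod 701)
579·666 = 385614 ≡ 64 (mod 701)
215 ≠ 64; the check fails.

does not verify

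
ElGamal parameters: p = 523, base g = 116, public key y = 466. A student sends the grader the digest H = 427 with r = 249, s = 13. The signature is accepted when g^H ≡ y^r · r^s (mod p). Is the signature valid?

valid

Left side g^H mod p:
116^2 = 13456 ≡ 381
116^4 ≡ 381^2 = 145161 ≡ 290
116^8 ≡ 290^2 = 84100 ≡ 420
116^16 ≡ 420^2 = 176400 ≡ 149
116^32 ≡ 149^2 = 22201 ≡ 235
116^64 ≡ 235^2 = 55225 ≡ 310
116^128 ≡ 310^2 = 96100 ≡ 391
116^256 ≡ 391^2 = 152881 ≡ 165
427 = 256 + 128 + 32 + 8 + 2 + 1, so 116^427 ≡ 165·391·235·420·381·116 ≡ 158 (mod 523)
Right side y^r · r^s mod p:
466^2 = 217156 ≡ 111
466^4 ≡ 111^2 = 12321 ≡ 292
466^8 ≡ 292^2 = 85264 ≡ 15
466^16 ≡ 15^2 = 225
466^32 ≡ 225^2 = 50625 ≡ 417
466^64 ≡ 417^2 = 173889 ≡ 253
466^128 ≡ 253^2 = 64009 ≡ 203
249 = 128 + 64 + 32 + 16 + 8 + 1, so 466^249 ≡ 203·253·417·225·15·466 ≡ 515 (mod 523)
249^2 = 62001 ≡ 287
249^4 ≡ 287^2 = 82369 ≡ 258
249^8 ≡ 258^2 = 66564 ≡ 143
13 = 8 + 4 + 1, so 249^13 ≡ 143·258·249 ≡ 111 (mod 523)
515·111 = 57165 ≡ 158 (mod 523)
158 ≡ 158 (mod 523), so the signature is genuine.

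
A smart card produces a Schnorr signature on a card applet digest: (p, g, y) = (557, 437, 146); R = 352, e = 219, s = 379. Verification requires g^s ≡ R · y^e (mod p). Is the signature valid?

valid

g^s mod p:
Squares mod 557: 437^1≡437, 437^2≡475, 437^4≡40, 437^8≡486, 437^16≡28, 437^32≡227, 437^64≡285, 437^128≡460, 437^256≡497
379 = 256 + 64 + 32 + 16 + 8 + 2 + 1, so 437^379 ≡ 497·285·227·28·486·475·437 ≡ 145 (mod 557)
R · y^e mod p:
Squares mod 557: 146^1≡146, 146^2≡150, 146^4≡220, 146^8≡498, 146^16≡139, 146^32≡383, 146^64≡198, 146^128≡214
219 = 128 + 64 + 16 + 8 + 2 + 1, so 146^219 ≡ 214·198·139·498·150·146 ≡ 271 (mod 557)
352·271 = 95392 ≡ 145 (mod 557)
145 ≡ 145 (mod 557); signature holds.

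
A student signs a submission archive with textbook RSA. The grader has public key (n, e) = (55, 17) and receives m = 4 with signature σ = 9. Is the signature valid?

Squares mod 55: σ^1≡9, σ^2≡26, σ^4≡16, σ^8≡36, σ^16≡31
17 = 16 + 1, so σ^17 ≡ 31·9 ≡ 4 (mod 55)
σ^17 mod 55 = 4 matches m.

valid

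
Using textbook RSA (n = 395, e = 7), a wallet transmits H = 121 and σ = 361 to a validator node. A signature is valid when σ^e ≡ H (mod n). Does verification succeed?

passes

σ^7 mod 395 = 121
σ^7 mod 395 = 121 matches H.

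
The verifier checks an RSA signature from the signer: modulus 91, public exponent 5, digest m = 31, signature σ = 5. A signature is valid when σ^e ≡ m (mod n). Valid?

σ^2 ≡ 5^2 = 25
σ^4 ≡ 25^2 = 625 ≡ 79
5 = 4 + 1, so σ^5 ≡ 79·5 ≡ 31 (mod 91)
σ^5 mod 91 = 31 matches m.

yes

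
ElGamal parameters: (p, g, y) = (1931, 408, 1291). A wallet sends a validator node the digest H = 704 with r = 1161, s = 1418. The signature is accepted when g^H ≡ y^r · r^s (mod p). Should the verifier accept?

accept

Left side g^H mod p:
408^2 = 166464 ≡ 398
408^4 ≡ 398^2 = 158404 ≡ 62
408^8 ≡ 62^2 = 3844 ≡ 1913
408^16 ≡ 1913^2 = 3659569 ≡ 324
408^32 ≡ 324^2 = 104976 ≡ 702
408^64 ≡ 702^2 = 492804 ≡ 399
408^128 ≡ 399^2 = 159201 ≡ 859
408^256 ≡ 859^2 = 737881 ≡ 239
408^512 ≡ 239^2 = 57121 ≡ 1122
704 = 512 + 128 + 64, so 408^704 ≡ 1122·859·399 ≡ 614 (mod 1931)
Right side y^r · r^s mod p:
1291^2 = 1666681 ≡ 228
1291^4 ≡ 228^2 = 51984 ≡ 1778
1291^8 ≡ 1778^2 = 3161284 ≡ 237
1291^16 ≡ 237^2 = 56169 ≡ 170
1291^32 ≡ 170^2 = 28900 ≡ 1866
1291^64 ≡ 1866^2 = 3481956 ≡ 363
1291^128 ≡ 363^2 = 131769 ≡ 461
1291^256 ≡ 461^2 = 212521 ≡ 111
1291^512 ≡ 111^2 = 12321 ≡ 735
1291^1024 ≡ 735^2 = 540225 ≡ 1476
1161 = 1024 + 128 + 8 + 1, so 1291^1161 ≡ 1476·461·237·1291 ≡ 1581 (mod 1931)
1161^2 = 1347921 ≡ 83
1161^4 ≡ 83^2 = 6889 ≡ 1096
1161^8 ≡ 1096^2 = 1201216 ≡ 134
1161^16 ≡ 134^2 = 17956 ≡ 577
1161^32 ≡ 577^2 = 332929 ≡ 797
1161^64 ≡ 797^2 = 635209 ≡ 1841
1161^128 ≡ 1841^2 = 3389281 ≡ 376
1161^256 ≡ 376^2 = 141376 ≡ 413
1161^512 ≡ 413^2 = 170569 ≡ 641
1161^1024 ≡ 641^2 = 410881 ≡ 1509
1418 = 1024 + 256 + 128 + 8 + 2, so 1161^1418 ≡ 1509·413·376·134·83 ≡ 241 (mod 1931)
1581·241 = 381021 ≡ 614 (mod 1931)
614 ≡ 614 (mod 1931), so the signature is genuine.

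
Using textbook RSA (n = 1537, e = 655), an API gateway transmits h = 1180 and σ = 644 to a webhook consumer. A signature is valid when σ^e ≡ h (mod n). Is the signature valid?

invalid

Squares mod 1537: σ^1≡644, σ^2≡1283, σ^4≡1499, σ^8≡1444, σ^16≡964, σ^32≡948, σ^64≡1096, σ^128≡819, σ^256≡629, σ^512≡632
655 = 512 + 128 + 8 + 4 + 2 + 1, so σ^655 ≡ 632·819·1444·1499·1283·644 ≡ 357 (mod 1537)
σ^655 mod 1537 = 357, but h = 1180.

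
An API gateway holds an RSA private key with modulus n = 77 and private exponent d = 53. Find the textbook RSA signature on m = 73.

68

m^2 ≡ 73^2 = 5329 ≡ 16
m^4 ≡ 16^2 = 256 ≡ 25
m^8 ≡ 25^2 = 625 ≡ 9
m^16 ≡ 9^2 = 81 ≡ 4
m^32 ≡ 4^2 = 16
53 = 32 + 16 + 4 + 1, so m^53 ≡ 16·4·25·73 ≡ 68 (mod 77)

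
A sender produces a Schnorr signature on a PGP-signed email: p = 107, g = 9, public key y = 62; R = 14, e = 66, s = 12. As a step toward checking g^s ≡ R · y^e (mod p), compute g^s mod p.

9^2 = 81
9^4 ≡ 81^2 = 6561 ≡ 34
9^8 ≡ 34^2 = 1156 ≡ 86
12 = 8 + 4, so 9^12 ≡ 86·34 ≡ 35 (mod 107)

35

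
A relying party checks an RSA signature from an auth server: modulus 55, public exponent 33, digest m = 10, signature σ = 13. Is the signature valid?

invalid

σ^2 ≡ 13^2 = 169 ≡ 4
σ^4 ≡ 4^2 = 16
σ^8 ≡ 16^2 = 256 ≡ 36
σ^16 ≡ 36^2 = 1296 ≡ 31
σ^32 ≡ 31^2 = 961 ≡ 26
33 = 32 + 1, so σ^33 ≡ 26·13 ≡ 8 (mod 55)
The recovered value 8 does not match the digest 10.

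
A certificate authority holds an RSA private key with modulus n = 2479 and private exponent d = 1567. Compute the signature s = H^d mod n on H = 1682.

501

H^2 ≡ 1682^2 = 2829124 ≡ 585
H^4 ≡ 585^2 = 342225 ≡ 123
H^8 ≡ 123^2 = 15129 ≡ 255
H^16 ≡ 255^2 = 65025 ≡ 571
H^32 ≡ 571^2 = 326041 ≡ 1292
H^64 ≡ 1292^2 = 1669264 ≡ 897
H^128 ≡ 897^2 = 804609 ≡ 1413
H^256 ≡ 1413^2 = 1996569 ≡ 974
H^512 ≡ 974^2 = 948676 ≡ 1698
H^1024 ≡ 1698^2 = 2883204 ≡ 127
1567 = 1024 + 512 + 16 + 8 + 4 + 2 + 1, so H^1567 ≡ 127·1698·571·255·123·585·1682 ≡ 501 (mod 2479)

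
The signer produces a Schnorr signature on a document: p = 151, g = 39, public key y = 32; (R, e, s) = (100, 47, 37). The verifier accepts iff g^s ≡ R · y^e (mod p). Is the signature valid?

g^s mod p:
Squares mod 151: 39^1≡39, 39^2≡11, 39^4≡121, 39^8≡145, 39^16≡36, 39^32≡88
37 = 32 + 4 + 1, so 39^37 ≡ 88·121·39 ≡ 22 (mod 151)
R · y^e mod p:
Squares mod 151: 32^1≡32, 32^2≡118, 32^4≡32, 32^8≡118, 32^16≡32, 32^32≡118
47 = 32 + 8 + 4 + 2 + 1, so 32^47 ≡ 118·118·32·118·32 ≡ 118 (mod 151)
100·118 = 11800 ≡ 22 (mod 151)
22 ≡ 22 (mod 151); signature holds.

valid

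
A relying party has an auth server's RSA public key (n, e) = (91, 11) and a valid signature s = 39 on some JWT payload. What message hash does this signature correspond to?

Squares mod 91: s^1≡39, s^2≡65, s^4≡39, s^8≡65
11 = 8 + 2 + 1, so s^11 ≡ 65·65·39 ≡ 65 (mod 91)

65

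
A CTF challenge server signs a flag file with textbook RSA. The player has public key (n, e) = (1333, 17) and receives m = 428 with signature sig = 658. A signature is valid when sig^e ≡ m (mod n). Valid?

sig^2 ≡ 658^2 = 432964 ≡ 1072
sig^4 ≡ 1072^2 = 1149184 ≡ 138
sig^8 ≡ 138^2 = 19044 ≡ 382
sig^16 ≡ 382^2 = 145924 ≡ 627
17 = 16 + 1, so sig^17 ≡ 627·658 ≡ 669 (mod 1333)
sig^17 mod 1333 = 669, but m = 428.

no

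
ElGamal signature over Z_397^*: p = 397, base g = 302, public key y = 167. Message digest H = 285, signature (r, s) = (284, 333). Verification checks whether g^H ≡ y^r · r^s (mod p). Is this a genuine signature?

forged

Left side g^H mod p:
302^2 = 91204 ≡ 291
302^4 ≡ 291^2 = 84681 ≡ 120
302^8 ≡ 120^2 = 14400 ≡ 108
302^16 ≡ 108^2 = 11664 ≡ 151
302^32 ≡ 151^2 = 22801 ≡ 172
302^64 ≡ 172^2 = 29584 ≡ 206
302^128 ≡ 206^2 = 42436 ≡ 354
302^256 ≡ 354^2 = 125316 ≡ 261
285 = 256 + 16 + 8 + 4 + 1, so 302^285 ≡ 261·151·108·120·302 ≡ 389 (mod 397)
Right side y^r · r^s mod p:
167^2 = 27889 ≡ 99
167^4 ≡ 99^2 = 9801 ≡ 273
167^8 ≡ 273^2 = 74529 ≡ 290
167^16 ≡ 290^2 = 84100 ≡ 333
167^32 ≡ 333^2 = 110889 ≡ 126
167^64 ≡ 126^2 = 15876 ≡ 393
167^128 ≡ 393^2 = 154449 ≡ 16
167^256 ≡ 16^2 = 256
284 = 256 + 16 + 8 + 4, so 167^284 ≡ 256·333·290·273 ≡ 393 (mod 397)
284^2 = 80656 ≡ 65
284^4 ≡ 65^2 = 4225 ≡ 255
284^8 ≡ 255^2 = 65025 ≡ 314
284^16 ≡ 314^2 = 98596 ≡ 140
284^32 ≡ 140^2 = 19600 ≡ 147
284^64 ≡ 147^2 = 21609 ≡ 171
284^128 ≡ 171^2 = 29241 ≡ 260
284^256 ≡ 260^2 = 67600 ≡ 110
333 = 256 + 64 + 8 + 4 + 1, so 284^333 ≡ 110·171·314·255·284 ≡ 199 (mod 397)
393·199 = 78207 ≡ 395 (mod 397)
389 ≠ 395, so verification fails.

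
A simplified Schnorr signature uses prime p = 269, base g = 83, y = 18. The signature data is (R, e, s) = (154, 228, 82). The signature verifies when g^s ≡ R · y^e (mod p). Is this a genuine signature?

forged

g^s mod p:
83^2 = 6889 ≡ 164
83^4 ≡ 164^2 = 26896 ≡ 265
83^8 ≡ 265^2 = 70225 ≡ 16
83^16 ≡ 16^2 = 256
83^32 ≡ 256^2 = 65536 ≡ 169
83^64 ≡ 169^2 = 28561 ≡ 47
82 = 64 + 16 + 2, so 83^82 ≡ 47·256·164 ≡ 133 (mod 269)
R · y^e mod p:
18^2 = 324 ≡ 55
18^4 ≡ 55^2 = 3025 ≡ 66
18^8 ≡ 66^2 = 4356 ≡ 52
18^16 ≡ 52^2 = 2704 ≡ 14
18^32 ≡ 14^2 = 196
18^64 ≡ 196^2 = 38416 ≡ 218
18^128 ≡ 218^2 = 47524 ≡ 180
228 = 128 + 64 + 32 + 4, so 18^228 ≡ 180·218·196·66 ≡ 260 (mod 269)
154·260 = 40040 ≡ 228 (mod 269)
133 ≠ 228; the check fails.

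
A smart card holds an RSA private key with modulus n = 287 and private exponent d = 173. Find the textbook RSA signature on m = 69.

Squares mod 287: m^1≡69, m^2≡169, m^4≡148, m^8≡92, m^16≡141, m^32≡78, m^64≡57, m^128≡92
173 = 128 + 32 + 8 + 4 + 1, so m^173 ≡ 92·78·92·148·69 ≡ 153 (mod 287)

153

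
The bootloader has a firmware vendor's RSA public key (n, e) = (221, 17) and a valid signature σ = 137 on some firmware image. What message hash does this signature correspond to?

154

σ^2 ≡ 137^2 = 18769 ≡ 205
σ^4 ≡ 205^2 = 42025 ≡ 35
σ^8 ≡ 35^2 = 1225 ≡ 120
σ^16 ≡ 120^2 = 14400 ≡ 35
17 = 16 + 1, so σ^17 ≡ 35·137 ≡ 154 (mod 221)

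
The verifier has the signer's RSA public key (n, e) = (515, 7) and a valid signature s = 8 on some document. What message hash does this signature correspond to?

72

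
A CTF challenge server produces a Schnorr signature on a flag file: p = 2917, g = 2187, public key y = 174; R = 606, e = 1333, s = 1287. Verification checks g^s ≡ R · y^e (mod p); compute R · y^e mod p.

174^1333 mod 2917 = 1643
R · y^e ≡ 606·1643 = 995658 ≡ 961 (mod 2917)

961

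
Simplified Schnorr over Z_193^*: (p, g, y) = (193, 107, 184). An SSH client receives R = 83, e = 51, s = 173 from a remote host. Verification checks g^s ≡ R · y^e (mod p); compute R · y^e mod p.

95

184^2 = 33856 ≡ 81
184^4 ≡ 81^2 = 6561 ≡ 192
184^8 ≡ 192^2 = 36864 ≡ 1
184^16 ≡ 1^2 = 1
184^32 ≡ 1^2 = 1
51 = 32 + 16 + 2 + 1, so 184^51 ≡ 1·1·81·184 ≡ 43 (mod 193)
R · y^e ≡ 83·43 = 3569 ≡ 95 (mod 193)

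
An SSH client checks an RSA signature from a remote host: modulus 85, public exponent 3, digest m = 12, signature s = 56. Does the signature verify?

does not verify

Squares mod 85: s^1≡56, s^2≡76
3 = 2 + 1, so s^3 ≡ 76·56 ≡ 6 (mod 85)
s^3 mod 85 = 6, but m = 12.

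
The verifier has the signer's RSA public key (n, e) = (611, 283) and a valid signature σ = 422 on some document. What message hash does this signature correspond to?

46

σ^2 ≡ 422^2 = 178084 ≡ 283
σ^4 ≡ 283^2 = 80089 ≡ 48
σ^8 ≡ 48^2 = 2304 ≡ 471
σ^16 ≡ 471^2 = 221841 ≡ 48
σ^32 ≡ 48^2 = 2304 ≡ 471
σ^64 ≡ 471^2 = 221841 ≡ 48
σ^128 ≡ 48^2 = 2304 ≡ 471
σ^256 ≡ 471^2 = 221841 ≡ 48
283 = 256 + 16 + 8 + 2 + 1, so σ^283 ≡ 48·48·471·283·422 ≡ 46 (mod 611)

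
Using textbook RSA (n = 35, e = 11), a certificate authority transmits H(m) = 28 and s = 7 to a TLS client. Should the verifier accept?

s^11 mod 35 = 28
s^11 mod 35 = 28 matches H(m).

accept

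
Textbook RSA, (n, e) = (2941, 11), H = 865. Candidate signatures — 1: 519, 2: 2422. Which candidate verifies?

1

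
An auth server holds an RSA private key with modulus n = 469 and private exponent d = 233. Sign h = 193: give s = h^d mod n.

198

h^2 ≡ 193^2 = 37249 ≡ 198
h^4 ≡ 198^2 = 39204 ≡ 277
h^8 ≡ 277^2 = 76729 ≡ 282
h^16 ≡ 282^2 = 79524 ≡ 263
h^32 ≡ 263^2 = 69169 ≡ 226
h^64 ≡ 226^2 = 51076 ≡ 424
h^128 ≡ 424^2 = 179776 ≡ 149
233 = 128 + 64 + 32 + 8 + 1, so h^233 ≡ 149·424·226·282·193 ≡ 198 (mod 469)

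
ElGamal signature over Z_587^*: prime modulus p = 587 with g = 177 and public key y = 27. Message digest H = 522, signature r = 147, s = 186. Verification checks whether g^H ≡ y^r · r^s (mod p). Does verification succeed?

Left side g^H mod p:
177^522 mod 587 = 290
Right side y^r · r^s mod p:
27^147 mod 587 = 461
147^186 mod 587 = 212
461·212 = 97732 ≡ 290 (mod 587)
290 ≡ 290 (mod 587), so the signature is genuine.

passes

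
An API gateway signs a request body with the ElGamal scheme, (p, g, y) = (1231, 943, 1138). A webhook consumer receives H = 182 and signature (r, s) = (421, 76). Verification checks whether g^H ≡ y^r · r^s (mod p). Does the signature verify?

verifies

Left side g^H mod p:
943^2 = 889249 ≡ 467
943^4 ≡ 467^2 = 218089 ≡ 202
943^8 ≡ 202^2 = 40804 ≡ 181
943^16 ≡ 181^2 = 32761 ≡ 755
943^32 ≡ 755^2 = 570025 ≡ 72
943^64 ≡ 72^2 = 5184 ≡ 260
943^128 ≡ 260^2 = 67600 ≡ 1126
182 = 128 + 32 + 16 + 4 + 2, so 943^182 ≡ 1126·72·755·202·467 ≡ 377 (mod 1231)
Right side y^r · r^s mod p:
1138^2 = 1295044 ≡ 32
1138^4 ≡ 32^2 = 1024
1138^8 ≡ 1024^2 = 1048576 ≡ 995
1138^16 ≡ 995^2 = 990025 ≡ 301
1138^32 ≡ 301^2 = 90601 ≡ 738
1138^64 ≡ 738^2 = 544644 ≡ 542
1138^128 ≡ 542^2 = 293764 ≡ 786
1138^256 ≡ 786^2 = 617796 ≡ 1065
421 = 256 + 128 + 32 + 4 + 1, so 1138^421 ≡ 1065·786·738·1024·1138 ≡ 208 (mod 1231)
421^2 = 177241 ≡ 1208
421^4 ≡ 1208^2 = 1459264 ≡ 529
421^8 ≡ 529^2 = 279841 ≡ 404
421^16 ≡ 404^2 = 163216 ≡ 724
421^32 ≡ 724^2 = 524176 ≡ 1001
421^64 ≡ 1001^2 = 1002001 ≡ 1198
76 = 64 + 8 + 4, so 421^76 ≡ 1198·404·529 ≡ 1002 (mod 1231)
208·1002 = 208416 ≡ 377 (mod 1231)
377 ≡ 377 (mod 1231), so the signature is genuine.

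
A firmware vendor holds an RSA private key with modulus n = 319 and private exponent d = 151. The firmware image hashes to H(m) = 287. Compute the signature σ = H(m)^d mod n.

188

Squares mod 319: (H(m))^1≡287, (H(m))^2≡67, (H(m))^4≡23, (H(m))^8≡210, (H(m))^16≡78, (H(m))^32≡23, (H(m))^64≡210, (H(m))^128≡78
151 = 128 + 16 + 4 + 2 + 1, so (H(m))^151 ≡ 78·78·23·67·287 ≡ 188 (mod 319)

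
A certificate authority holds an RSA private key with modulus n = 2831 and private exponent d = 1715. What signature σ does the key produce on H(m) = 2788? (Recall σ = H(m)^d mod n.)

675

(H(m))^2 ≡ 2788^2 = 7772944 ≡ 1849
(H(m))^4 ≡ 1849^2 = 3418801 ≡ 1784
(H(m))^8 ≡ 1784^2 = 3182656 ≡ 612
(H(m))^16 ≡ 612^2 = 374544 ≡ 852
(H(m))^32 ≡ 852^2 = 725904 ≡ 1168
(H(m))^64 ≡ 1168^2 = 1364224 ≡ 2513
(H(m))^128 ≡ 2513^2 = 6315169 ≡ 2039
(H(m))^256 ≡ 2039^2 = 4157521 ≡ 1613
(H(m))^512 ≡ 1613^2 = 2601769 ≡ 80
(H(m))^1024 ≡ 80^2 = 6400 ≡ 738
1715 = 1024 + 512 + 128 + 32 + 16 + 2 + 1, so (H(m))^1715 ≡ 738·80·2039·1168·852·1849·2788 ≡ 675 (mod 2831)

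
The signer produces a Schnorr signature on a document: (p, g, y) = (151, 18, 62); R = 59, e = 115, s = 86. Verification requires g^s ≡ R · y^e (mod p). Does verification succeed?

fails

g^s mod p:
18^2 = 324 ≡ 22
18^4 ≡ 22^2 = 484 ≡ 31
18^8 ≡ 31^2 = 961 ≡ 55
18^16 ≡ 55^2 = 3025 ≡ 5
18^32 ≡ 5^2 = 25
18^64 ≡ 25^2 = 625 ≡ 21
86 = 64 + 16 + 4 + 2, so 18^86 ≡ 21·5·31·22 ≡ 36 (mod 151)
R · y^e mod p:
62^2 = 3844 ≡ 69
62^4 ≡ 69^2 = 4761 ≡ 80
62^8 ≡ 80^2 = 6400 ≡ 58
62^16 ≡ 58^2 = 3364 ≡ 42
62^32 ≡ 42^2 = 1764 ≡ 103
62^64 ≡ 103^2 = 10609 ≡ 39
115 = 64 + 32 + 16 + 2 + 1, so 62^115 ≡ 39·103·42·69·62 ≡ 85 (mod 151)
59·85 = 5015 ≡ 32 (mod 151)
36 ≠ 32; the check fails.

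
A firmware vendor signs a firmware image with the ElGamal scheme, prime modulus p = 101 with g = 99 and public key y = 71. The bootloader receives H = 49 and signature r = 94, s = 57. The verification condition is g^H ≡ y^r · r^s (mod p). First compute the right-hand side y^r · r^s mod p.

71^2 = 5041 ≡ 92
71^4 ≡ 92^2 = 8464 ≡ 81
71^8 ≡ 81^2 = 6561 ≡ 97
71^16 ≡ 97^2 = 9409 ≡ 16
71^32 ≡ 16^2 = 256 ≡ 54
71^64 ≡ 54^2 = 2916 ≡ 88
94 = 64 + 16 + 8 + 4 + 2, so 71^94 ≡ 88·16·97·81·92 ≡ 78 (mod 101)
94^2 = 8836 ≡ 49
94^4 ≡ 49^2 = 2401 ≡ 78
94^8 ≡ 78^2 = 6084 ≡ 24
94^16 ≡ 24^2 = 576 ≡ 71
94^32 ≡ 71^2 = 5041 ≡ 92
57 = 32 + 16 + 8 + 1, so 94^57 ≡ 92·71·24·94 ≡ 90 (mod 101)
y^r · r^s ≡ 78·90 = 7020 ≡ 51 (mod 101)

51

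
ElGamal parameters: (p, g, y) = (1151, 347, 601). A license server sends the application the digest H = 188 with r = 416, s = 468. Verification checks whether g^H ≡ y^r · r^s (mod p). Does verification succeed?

fails

Left side g^H mod p:
347^2 = 120409 ≡ 705
347^4 ≡ 705^2 = 497025 ≡ 944
347^8 ≡ 944^2 = 891136 ≡ 262
347^16 ≡ 262^2 = 68644 ≡ 735
347^32 ≡ 735^2 = 540225 ≡ 406
347^64 ≡ 406^2 = 164836 ≡ 243
347^128 ≡ 243^2 = 59049 ≡ 348
188 = 128 + 32 + 16 + 8 + 4, so 347^188 ≡ 348·406·735·262·944 ≡ 192 (mod 1151)
Right side y^r · r^s mod p:
601^2 = 361201 ≡ 938
601^4 ≡ 938^2 = 879844 ≡ 480
601^8 ≡ 480^2 = 230400 ≡ 200
601^16 ≡ 200^2 = 40000 ≡ 866
601^32 ≡ 866^2 = 749956 ≡ 655
601^64 ≡ 655^2 = 429025 ≡ 853
601^128 ≡ 853^2 = 727609 ≡ 177
601^256 ≡ 177^2 = 31329 ≡ 252
416 = 256 + 128 + 32, so 601^416 ≡ 252·177·655 ≡ 938 (mod 1151)
416^2 = 173056 ≡ 406
416^4 ≡ 406^2 = 164836 ≡ 243
416^8 ≡ 243^2 = 59049 ≡ 348
416^16 ≡ 348^2 = 121104 ≡ 249
416^32 ≡ 249^2 = 62001 ≡ 998
416^64 ≡ 998^2 = 996004 ≡ 389
416^128 ≡ 389^2 = 151321 ≡ 540
416^256 ≡ 540^2 = 291600 ≡ 397
468 = 256 + 128 + 64 + 16 + 4, so 416^468 ≡ 397·540·389·249·243 ≡ 348 (mod 1151)
938·348 = 326424 ≡ 691 (mod 1151)
192 ≠ 691, so verification fails.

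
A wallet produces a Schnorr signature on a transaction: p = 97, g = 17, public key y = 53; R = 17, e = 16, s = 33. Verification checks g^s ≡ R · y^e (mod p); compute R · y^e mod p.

53^2 = 2809 ≡ 93
53^4 ≡ 93^2 = 8649 ≡ 16
53^8 ≡ 16^2 = 256 ≡ 62
53^16 ≡ 62^2 = 3844 ≡ 61
R · y^e ≡ 17·61 = 1037 ≡ 67 (mod 97)

67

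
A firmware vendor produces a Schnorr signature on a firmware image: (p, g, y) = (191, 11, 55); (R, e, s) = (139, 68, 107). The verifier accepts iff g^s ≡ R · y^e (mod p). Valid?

yes

g^s mod p:
11^2 = 121
11^4 ≡ 121^2 = 14641 ≡ 125
11^8 ≡ 125^2 = 15625 ≡ 154
11^16 ≡ 154^2 = 23716 ≡ 32
11^32 ≡ 32^2 = 1024 ≡ 69
11^64 ≡ 69^2 = 4761 ≡ 177
107 = 64 + 32 + 8 + 2 + 1, so 11^107 ≡ 177·69·154·121·11 ≡ 41 (mod 191)
R · y^e mod p:
55^2 = 3025 ≡ 160
55^4 ≡ 160^2 = 25600 ≡ 6
55^8 ≡ 6^2 = 36
55^16 ≡ 36^2 = 1296 ≡ 150
55^32 ≡ 150^2 = 22500 ≡ 153
55^64 ≡ 153^2 = 23409 ≡ 107
68 = 64 + 4, so 55^68 ≡ 107·6 ≡ 69 (mod 191)
139·69 = 9591 ≡ 41 (mod 191)
41 ≡ 41 (mod 191); signature holds.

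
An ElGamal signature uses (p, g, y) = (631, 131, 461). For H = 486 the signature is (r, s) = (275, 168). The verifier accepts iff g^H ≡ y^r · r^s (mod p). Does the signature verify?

does not verify

Left side g^H mod p:
131^2 = 17161 ≡ 124
131^4 ≡ 124^2 = 15376 ≡ 232
131^8 ≡ 232^2 = 53824 ≡ 189
131^16 ≡ 189^2 = 35721 ≡ 385
131^32 ≡ 385^2 = 148225 ≡ 571
131^64 ≡ 571^2 = 326041 ≡ 445
131^128 ≡ 445^2 = 198025 ≡ 522
131^256 ≡ 522^2 = 272484 ≡ 523
486 = 256 + 128 + 64 + 32 + 4 + 2, so 131^486 ≡ 523·522·445·571·232·124 ≡ 180 (mod 631)
Right side y^r · r^s mod p:
461^2 = 212521 ≡ 505
461^4 ≡ 505^2 = 255025 ≡ 101
461^8 ≡ 101^2 = 10201 ≡ 105
461^16 ≡ 105^2 = 11025 ≡ 298
461^32 ≡ 298^2 = 88804 ≡ 464
461^64 ≡ 464^2 = 215296 ≡ 125
461^128 ≡ 125^2 = 15625 ≡ 481
461^256 ≡ 481^2 = 231361 ≡ 415
275 = 256 + 16 + 2 + 1, so 461^275 ≡ 415·298·505·461 ≡ 204 (mod 631)
275^2 = 75625 ≡ 536
275^4 ≡ 536^2 = 287296 ≡ 191
275^8 ≡ 191^2 = 36481 ≡ 514
275^16 ≡ 514^2 = 264196 ≡ 438
275^32 ≡ 438^2 = 191844 ≡ 20
275^64 ≡ 20^2 = 400
275^128 ≡ 400^2 = 160000 ≡ 357
168 = 128 + 32 + 8, so 275^168 ≡ 357·20·514 ≡ 64 (mod 631)
204·64 = 13056 ≡ 436 (mod 631)
180 ≠ 436, so verification fails.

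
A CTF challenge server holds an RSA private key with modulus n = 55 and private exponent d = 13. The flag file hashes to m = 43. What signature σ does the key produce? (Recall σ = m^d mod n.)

m^13 mod 55 = 43

43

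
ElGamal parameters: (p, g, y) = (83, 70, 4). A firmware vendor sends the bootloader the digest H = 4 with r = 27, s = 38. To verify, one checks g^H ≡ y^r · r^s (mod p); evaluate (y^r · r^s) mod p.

4^2 = 16
4^4 ≡ 16^2 = 256 ≡ 7
4^8 ≡ 7^2 = 49
4^16 ≡ 49^2 = 2401 ≡ 77
27 = 16 + 8 + 2 + 1, so 4^27 ≡ 77·49·16·4 ≡ 25 (mod 83)
27^2 = 729 ≡ 65
27^4 ≡ 65^2 = 4225 ≡ 75
27^8 ≡ 75^2 = 5625 ≡ 64
27^16 ≡ 64^2 = 4096 ≡ 29
27^32 ≡ 29^2 = 841 ≡ 11
38 = 32 + 4 + 2, so 27^38 ≡ 11·75·65 ≡ 7 (mod 83)
y^r · r^s ≡ 25·7 = 175 ≡ 9 (mod 83)

9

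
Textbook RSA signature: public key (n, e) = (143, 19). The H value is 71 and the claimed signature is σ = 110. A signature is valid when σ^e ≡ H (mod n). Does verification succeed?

σ^2 ≡ 110^2 = 12100 ≡ 88
σ^4 ≡ 88^2 = 7744 ≡ 22
σ^8 ≡ 22^2 = 484 ≡ 55
σ^16 ≡ 55^2 = 3025 ≡ 22
19 = 16 + 2 + 1, so σ^19 ≡ 22·88·110 ≡ 33 (mod 143)
The recovered value 33 does not match the digest 71.

fails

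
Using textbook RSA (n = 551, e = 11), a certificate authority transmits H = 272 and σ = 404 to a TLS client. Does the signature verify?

verifies

σ^2 ≡ 404^2 = 163216 ≡ 120
σ^4 ≡ 120^2 = 14400 ≡ 74
σ^8 ≡ 74^2 = 5476 ≡ 517
11 = 8 + 2 + 1, so σ^11 ≡ 517·120·404 ≡ 272 (mod 551)
σ^11 mod 551 = 272 matches H.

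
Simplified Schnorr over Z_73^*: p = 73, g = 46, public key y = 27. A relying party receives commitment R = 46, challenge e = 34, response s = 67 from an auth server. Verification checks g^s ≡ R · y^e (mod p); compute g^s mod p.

46^67 mod 73 = 27

27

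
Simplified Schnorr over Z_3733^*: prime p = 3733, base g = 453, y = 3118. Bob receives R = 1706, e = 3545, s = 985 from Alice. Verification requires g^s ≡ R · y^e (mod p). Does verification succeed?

g^s mod p:
453^2 = 205209 ≡ 3627
453^4 ≡ 3627^2 = 13155129 ≡ 37
453^8 ≡ 37^2 = 1369
453^16 ≡ 1369^2 = 1874161 ≡ 195
453^32 ≡ 195^2 = 38025 ≡ 695
453^64 ≡ 695^2 = 483025 ≡ 1468
453^128 ≡ 1468^2 = 2155024 ≡ 1083
453^256 ≡ 1083^2 = 1172889 ≡ 727
453^512 ≡ 727^2 = 528529 ≡ 2176
985 = 512 + 256 + 128 + 64 + 16 + 8 + 1, so 453^985 ≡ 2176·727·1083·1468·195·1369·453 ≡ 2484 (mod 3733)
R · y^e mod p:
3118^2 = 9721924 ≡ 1192
3118^4 ≡ 1192^2 = 1420864 ≡ 2324
3118^8 ≡ 2324^2 = 5400976 ≡ 3058
3118^16 ≡ 3058^2 = 9351364 ≡ 199
3118^32 ≡ 199^2 = 39601 ≡ 2271
3118^64 ≡ 2271^2 = 5157441 ≡ 2168
3118^128 ≡ 2168^2 = 4700224 ≡ 377
3118^256 ≡ 377^2 = 142129 ≡ 275
3118^512 ≡ 275^2 = 75625 ≡ 965
3118^1024 ≡ 965^2 = 931225 ≡ 1708
3118^2048 ≡ 1708^2 = 2917264 ≡ 1791
3545 = 2048 + 1024 + 256 + 128 + 64 + 16 + 8 + 1, so 3118^3545 ≡ 1791·1708·275·377·2168·199·3058·3118 ≡ 2636 (mod 3733)
1706·2636 = 4497016 ≡ 2484 (mod 3733)
2484 ≡ 2484 (mod 3733); signature holds.

passes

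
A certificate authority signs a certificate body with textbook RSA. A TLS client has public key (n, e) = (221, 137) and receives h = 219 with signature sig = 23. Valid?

no

Squares mod 221: sig^1≡23, sig^2≡87, sig^4≡55, sig^8≡152, sig^16≡120, sig^32≡35, sig^64≡120, sig^128≡35
137 = 128 + 8 + 1, so sig^137 ≡ 35·152·23 ≡ 147 (mod 221)
sig^137 mod 221 = 147, but h = 219.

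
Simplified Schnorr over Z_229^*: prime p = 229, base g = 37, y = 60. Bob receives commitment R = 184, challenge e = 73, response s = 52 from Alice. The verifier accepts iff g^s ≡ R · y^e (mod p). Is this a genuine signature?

genuine

g^s mod p:
Squares mod 229: 37^1≡37, 37^2≡224, 37^4≡25, 37^8≡167, 37^16≡180, 37^32≡111
52 = 32 + 16 + 4, so 37^52 ≡ 111·180·25 ≡ 51 (mod 229)
R · y^e mod p:
Squares mod 229: 60^1≡60, 60^2≡165, 60^4≡203, 60^8≡218, 60^16≡121, 60^32≡214, 60^64≡225
73 = 64 + 8 + 1, so 60^73 ≡ 225·218·60 ≡ 121 (mod 229)
184·121 = 22264 ≡ 51 (mod 229)
51 ≡ 51 (mod 229); signature holds.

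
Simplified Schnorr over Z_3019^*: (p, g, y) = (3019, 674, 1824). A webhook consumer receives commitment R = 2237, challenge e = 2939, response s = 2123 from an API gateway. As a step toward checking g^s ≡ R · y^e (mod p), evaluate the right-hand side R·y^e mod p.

1824^2 = 3326976 ≡ 38
1824^4 ≡ 38^2 = 1444
1824^8 ≡ 1444^2 = 2085136 ≡ 2026
1824^16 ≡ 2026^2 = 4104676 ≡ 1855
1824^32 ≡ 1855^2 = 3441025 ≡ 2384
1824^64 ≡ 2384^2 = 5683456 ≡ 1698
1824^128 ≡ 1698^2 = 2883204 ≡ 59
1824^256 ≡ 59^2 = 3481 ≡ 462
1824^512 ≡ 462^2 = 213444 ≡ 2114
1824^1024 ≡ 2114^2 = 4468996 ≡ 876
1824^2048 ≡ 876^2 = 767376 ≡ 550
2939 = 2048 + 512 + 256 + 64 + 32 + 16 + 8 + 2 + 1, so 1824^2939 ≡ 550·2114·462·1698·2384·1855·2026·38·1824 ≡ 2602 (mod 3019)
R · y^e ≡ 2237·2602 = 5820674 ≡ 42 (mod 3019)

42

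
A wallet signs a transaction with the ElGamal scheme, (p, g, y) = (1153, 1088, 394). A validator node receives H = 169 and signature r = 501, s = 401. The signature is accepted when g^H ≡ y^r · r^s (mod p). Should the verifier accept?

accept

Left side g^H mod p:
Squares mod 1153: 1088^1≡1088, 1088^2≡766, 1088^4≡1032, 1088^8≡805, 1088^16≡39, 1088^32≡368, 1088^64≡523, 1088^128≡268
169 = 128 + 32 + 8 + 1, so 1088^169 ≡ 268·368·805·1088 ≡ 901 (mod 1153)
Right side y^r · r^s mod p:
Squares mod 1153: 394^1≡394, 394^2≡734, 394^4≡305, 394^8≡785, 394^16≡523, 394^32≡268, 394^64≡338, 394^128≡97, 394^256≡185
501 = 256 + 128 + 64 + 32 + 16 + 4 + 1, so 394^501 ≡ 185·97·338·268·523·305·394 ≡ 424 (mod 1153)
Squares mod 1153: 501^1≡501, 501^2≡800, 501^4≡85, 501^8≡307, 501^16≡856, 501^32≡581, 501^64≡885, 501^128≡338, 501^256≡97
401 = 256 + 128 + 16 + 1, so 501^401 ≡ 97·338·856·501 ≡ 1011 (mod 1153)
424·1011 = 428664 ≡ 901 (mod 1153)
901 ≡ 901 (mod 1153), so the signature is genuine.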